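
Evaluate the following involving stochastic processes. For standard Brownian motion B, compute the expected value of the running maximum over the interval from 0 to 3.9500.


E(max B(s)) = sqrt(2t/pi)
= sqrt(2*3.9500/pi)
= sqrt(2.5146)
= 1.5858

1.5858


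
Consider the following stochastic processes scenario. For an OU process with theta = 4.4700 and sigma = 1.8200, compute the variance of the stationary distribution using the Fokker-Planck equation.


Stationary variance = sigma^2 / (2*theta)
= 1.8200^2 / (2*4.4700)
= 3.3124 / 8.9400
= 0.3705

0.3705


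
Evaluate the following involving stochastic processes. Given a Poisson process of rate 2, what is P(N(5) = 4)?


P(N(t)=k) = (lambda*t)^k * exp(-lambda*t) / k!
lambda*t = 10
= 10^4 * exp(-10) / 4!
= 10000 * 4.5400e-05 / 24
= 0.0189

0.0189


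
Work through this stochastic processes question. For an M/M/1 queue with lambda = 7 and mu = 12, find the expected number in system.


rho = 7/12 = 0.5833
L = rho/(1-rho)
= 0.5833/0.4167
= 1.4000

1.4000


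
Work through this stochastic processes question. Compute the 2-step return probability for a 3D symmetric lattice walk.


P(return in 2 steps) = P(reverse first step) = 1/(2d)
= 1/6
= 0.1667

0.1667


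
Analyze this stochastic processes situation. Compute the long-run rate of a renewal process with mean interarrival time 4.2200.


Long-run renewal rate = 1/E(X)
= 1/4.2200
= 0.2370

0.2370


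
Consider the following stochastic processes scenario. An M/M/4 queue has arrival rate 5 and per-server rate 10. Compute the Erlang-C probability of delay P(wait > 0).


a = lambda/mu = 0.5000
rho = a/c = 0.1250
Erlang-C formula applied:
C(c,a) = 0.0018

0.0018


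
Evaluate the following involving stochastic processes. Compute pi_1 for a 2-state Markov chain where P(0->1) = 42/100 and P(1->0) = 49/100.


Stationary distribution: pi_0 = p10/(p01+p10), pi_1 = p01/(p01+p10)
p01 = 0.4200, p10 = 0.4900
pi_1 = 0.4615

0.4615


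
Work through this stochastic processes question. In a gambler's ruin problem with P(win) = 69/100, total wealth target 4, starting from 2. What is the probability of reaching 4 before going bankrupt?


Gambler's ruin formula:
r = q/p = 0.3100/0.6900 = 0.4493
P(win) = (1 - r^i)/(1 - r^N)
= (1 - 0.4493^2)/(1 - 0.4493^4)
= 0.8321

0.8321


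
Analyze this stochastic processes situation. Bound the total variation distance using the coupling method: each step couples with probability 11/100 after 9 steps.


TV distance bound <= (1-delta)^n
= (1 - 0.1100)^9
= 0.8900^9
= 0.3504

0.3504


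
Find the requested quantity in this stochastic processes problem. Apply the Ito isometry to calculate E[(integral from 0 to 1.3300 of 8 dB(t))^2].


By Ito isometry: E[(int f dB)^2] = int f^2 dt
= 8^2 * 1.3300
= 64 * 1.3300 = 85.1200

85.1200


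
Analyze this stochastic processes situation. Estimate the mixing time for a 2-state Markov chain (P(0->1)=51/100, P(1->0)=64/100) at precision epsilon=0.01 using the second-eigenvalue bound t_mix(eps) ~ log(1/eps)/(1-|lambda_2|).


lambda_2 = |1 - p01 - p10| = |1 - 0.5100 - 0.6400| = 0.1500
t_mix ~ log(1/eps)/(1 - |lambda_2|)
= log(100)/(1 - 0.1500) = 4.6052/0.8500
= 5.4178

5.4178


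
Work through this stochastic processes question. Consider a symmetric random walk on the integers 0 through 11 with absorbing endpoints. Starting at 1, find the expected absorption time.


For symmetric RW on 0,...,N with absorbing barriers, E(i) = i*(N-i)
E(1) = 1 * 10 = 10

10


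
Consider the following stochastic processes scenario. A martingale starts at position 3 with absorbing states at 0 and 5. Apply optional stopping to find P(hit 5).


By optional stopping theorem: E(M at tau) = M(0) = 3
P(hit 5)*5 + P(hit 0)*0 = 3
P(hit 5) = (3 - 0)/(5 - 0) = 3/5 = 0.6000

0.6000


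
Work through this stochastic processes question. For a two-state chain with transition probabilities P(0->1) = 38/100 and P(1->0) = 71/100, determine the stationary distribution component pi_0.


Stationary distribution: pi_0 = p10/(p01+p10), pi_1 = p01/(p01+p10)
p01 = 0.3800, p10 = 0.7100
pi_0 = 0.6514

0.6514


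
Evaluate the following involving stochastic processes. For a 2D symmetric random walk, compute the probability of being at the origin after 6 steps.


P = C(6,3)^2 / 4^6
= 20^2 / 4096
= 400 / 4096
= 0.0977

0.0977


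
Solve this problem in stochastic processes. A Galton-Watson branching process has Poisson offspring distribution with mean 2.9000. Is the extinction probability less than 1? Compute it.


Since mu = 2.9000 > 1, extinction prob q < 1.
Solve s = exp(mu*(s-1)) iteratively.
q = 0.0668

0.0668


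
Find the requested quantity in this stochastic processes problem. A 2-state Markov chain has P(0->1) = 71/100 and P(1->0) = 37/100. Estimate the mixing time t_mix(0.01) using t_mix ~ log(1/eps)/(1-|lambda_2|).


lambda_2 = |1 - p01 - p10| = |1 - 0.7100 - 0.3700| = 0.0800
t_mix ~ log(1/eps)/(1 - |lambda_2|)
= log(100)/(1 - 0.0800) = 4.6052/0.9200
= 5.0056

5.0056


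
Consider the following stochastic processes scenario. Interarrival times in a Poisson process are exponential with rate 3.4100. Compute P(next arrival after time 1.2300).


P(X > t) = exp(-lambda * t)
= exp(-3.4100 * 1.2300)
= exp(-4.1943) = 0.0151

0.0151


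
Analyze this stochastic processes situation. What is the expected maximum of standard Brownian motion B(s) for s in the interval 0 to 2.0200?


E(max B(s)) = sqrt(2t/pi)
= sqrt(2*2.0200/pi)
= sqrt(1.2860)
= 1.1340

1.1340


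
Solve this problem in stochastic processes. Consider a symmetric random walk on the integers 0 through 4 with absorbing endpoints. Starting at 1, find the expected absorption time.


For symmetric RW on 0,...,N with absorbing barriers, E(i) = i*(N-i)
E(1) = 1 * 3 = 3

3


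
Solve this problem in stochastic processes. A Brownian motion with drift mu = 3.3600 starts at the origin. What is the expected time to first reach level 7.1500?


Expected first passage time = a/mu
= 7.1500/3.3600
= 2.1280

2.1280


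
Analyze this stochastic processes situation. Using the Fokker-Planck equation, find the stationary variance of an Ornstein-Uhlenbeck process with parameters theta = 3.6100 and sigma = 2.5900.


Stationary variance = sigma^2 / (2*theta)
= 2.5900^2 / (2*3.6100)
= 6.7081 / 7.2200
= 0.9291

0.9291


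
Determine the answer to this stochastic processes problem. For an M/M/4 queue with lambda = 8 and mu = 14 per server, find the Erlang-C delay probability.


a = lambda/mu = 0.5714
rho = a/c = 0.1429
Erlang-C formula applied:
C(c,a) = 0.0029

0.0029


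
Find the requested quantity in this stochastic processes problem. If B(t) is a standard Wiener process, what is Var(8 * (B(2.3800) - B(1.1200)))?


Var(alpha*(B(t)-B(s))) = alpha^2 * (t-s)
= 8^2 * (2.3800 - 1.1200)
= 64 * 1.2600
= 80.6400

80.6400


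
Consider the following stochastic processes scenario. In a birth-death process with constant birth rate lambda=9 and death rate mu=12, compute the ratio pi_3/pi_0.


For birth-death process, pi_n/pi_0 = (lambda/mu)^n
= (9/12)^3
= 0.4219

0.4219


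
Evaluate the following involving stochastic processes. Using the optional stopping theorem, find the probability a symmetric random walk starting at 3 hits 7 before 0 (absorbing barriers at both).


By optional stopping theorem: E(M at tau) = M(0) = 3
P(hit 7)*7 + P(hit 0)*0 = 3
P(hit 7) = (3 - 0)/(7 - 0) = 3/7 = 0.4286

0.4286


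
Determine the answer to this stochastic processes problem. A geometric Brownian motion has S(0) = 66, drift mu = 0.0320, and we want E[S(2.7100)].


E[S(t)] = S(0) * exp(mu * t)
= 66 * exp(0.0320 * 2.7100)
= 66 * 1.0906
= 71.9790

71.9790


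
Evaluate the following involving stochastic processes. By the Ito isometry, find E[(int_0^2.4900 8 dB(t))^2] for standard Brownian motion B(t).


By Ito isometry: E[(int f dB)^2] = int f^2 dt
= 8^2 * 2.4900
= 64 * 2.4900 = 159.3600

159.3600


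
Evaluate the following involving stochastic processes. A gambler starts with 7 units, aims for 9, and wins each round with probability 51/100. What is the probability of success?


Gambler's ruin formula:
r = q/p = 0.4900/0.5100 = 0.9608
P(win) = (1 - r^i)/(1 - r^N)
= (1 - 0.9608^7)/(1 - 0.9608^9)
= 0.8078

0.8078


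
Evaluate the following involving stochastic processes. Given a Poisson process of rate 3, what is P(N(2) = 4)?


P(N(t)=k) = (lambda*t)^k * exp(-lambda*t) / k!
lambda*t = 6
= 6^4 * exp(-6) / 4!
= 1296 * 0.0025 / 24
= 0.1339

0.1339


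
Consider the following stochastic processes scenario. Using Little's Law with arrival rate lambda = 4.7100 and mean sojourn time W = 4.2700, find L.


Little's Law: L = lambda * W
= 4.7100 * 4.2700
= 20.1117

20.1117


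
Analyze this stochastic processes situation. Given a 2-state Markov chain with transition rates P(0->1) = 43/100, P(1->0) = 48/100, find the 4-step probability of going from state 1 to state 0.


Computing P^4 by matrix multiplication.
P = [[0.5700, 0.4300], [0.4800, 0.5200]]
After raising P to the power 4:
P^4(1,0) = 0.5274

0.5274


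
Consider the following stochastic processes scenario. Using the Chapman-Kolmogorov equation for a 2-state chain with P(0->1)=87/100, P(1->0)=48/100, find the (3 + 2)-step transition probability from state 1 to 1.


P^5 = P^3 * P^2
Computing via matrix multiplication of the transition matrix.
Entry (1,1) of P^5 = 0.6426

0.6426


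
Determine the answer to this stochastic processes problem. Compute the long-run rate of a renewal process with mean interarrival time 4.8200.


Long-run renewal rate = 1/E(X)
= 1/4.8200
= 0.2075

0.2075


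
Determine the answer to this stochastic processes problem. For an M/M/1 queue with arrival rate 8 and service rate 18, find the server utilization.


rho = lambda/mu
= 8/18
= 0.4444

0.4444


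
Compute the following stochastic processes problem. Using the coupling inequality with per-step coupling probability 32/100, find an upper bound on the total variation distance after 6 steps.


TV distance bound <= (1-delta)^n
= (1 - 0.3200)^6
= 0.6800^6
= 0.0989

0.0989


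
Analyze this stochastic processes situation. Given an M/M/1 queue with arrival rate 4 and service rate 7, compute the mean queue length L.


rho = 4/7 = 0.5714
L = rho/(1-rho)
= 0.5714/0.4286
= 1.3333

1.3333


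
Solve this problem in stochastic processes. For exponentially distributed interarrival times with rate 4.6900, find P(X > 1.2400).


P(X > t) = exp(-lambda * t)
= exp(-4.6900 * 1.2400)
= exp(-5.8156) = 0.0030

0.0030


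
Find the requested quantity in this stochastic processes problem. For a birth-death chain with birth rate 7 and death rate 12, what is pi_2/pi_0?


For birth-death process, pi_n/pi_0 = (lambda/mu)^n
= (7/12)^2
= 0.3403

0.3403


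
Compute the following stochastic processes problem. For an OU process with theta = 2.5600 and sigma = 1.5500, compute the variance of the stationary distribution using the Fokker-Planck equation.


Stationary variance = sigma^2 / (2*theta)
= 1.5500^2 / (2*2.5600)
= 2.4025 / 5.1200
= 0.4692

0.4692


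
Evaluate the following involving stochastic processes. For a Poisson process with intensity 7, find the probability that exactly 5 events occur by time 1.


P(N(t)=k) = (lambda*t)^k * exp(-lambda*t) / k!
lambda*t = 7
= 7^5 * exp(-7) / 5!
= 16807 * 9.1188e-04 / 120
= 0.1277

0.1277


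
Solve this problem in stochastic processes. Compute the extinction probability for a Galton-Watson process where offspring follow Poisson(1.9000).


Since mu = 1.9000 > 1, extinction prob q < 1.
Solve s = exp(mu*(s-1)) iteratively.
q = 0.2328

0.2328


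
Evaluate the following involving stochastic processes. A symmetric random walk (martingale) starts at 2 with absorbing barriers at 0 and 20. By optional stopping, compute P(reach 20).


By optional stopping theorem: E(M at tau) = M(0) = 2
P(hit 20)*20 + P(hit 0)*0 = 2
P(hit 20) = (2 - 0)/(20 - 0) = 1/10 = 0.1000

0.1000


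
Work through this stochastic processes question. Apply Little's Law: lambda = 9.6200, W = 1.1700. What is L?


Little's Law: L = lambda * W
= 9.6200 * 1.1700
= 11.2554

11.2554


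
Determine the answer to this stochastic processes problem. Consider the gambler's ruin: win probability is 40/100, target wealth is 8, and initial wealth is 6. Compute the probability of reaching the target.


Gambler's ruin formula:
r = q/p = 0.6000/0.4000 = 1.5000
P(win) = (1 - r^i)/(1 - r^N)
= (1 - 1.5000^6)/(1 - 1.5000^8)
= 0.4219

0.4219


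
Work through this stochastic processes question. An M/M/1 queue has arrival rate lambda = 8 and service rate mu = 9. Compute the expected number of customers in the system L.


rho = 8/9 = 0.8889
L = rho/(1-rho)
= 0.8889/0.1111
= 8.0000

8.0000


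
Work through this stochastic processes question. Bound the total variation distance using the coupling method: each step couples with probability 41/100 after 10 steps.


TV distance bound <= (1-delta)^n
= (1 - 0.4100)^10
= 0.5900^10
= 0.0051

0.0051


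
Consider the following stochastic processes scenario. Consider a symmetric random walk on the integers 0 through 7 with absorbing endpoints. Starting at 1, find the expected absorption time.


For symmetric RW on 0,...,N with absorbing barriers, E(i) = i*(N-i)
E(1) = 1 * 6 = 6

6


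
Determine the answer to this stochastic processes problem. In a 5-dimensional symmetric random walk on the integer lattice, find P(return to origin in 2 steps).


P(return in 2 steps) = P(reverse first step) = 1/(2d)
= 1/10
= 0.1000

0.1000


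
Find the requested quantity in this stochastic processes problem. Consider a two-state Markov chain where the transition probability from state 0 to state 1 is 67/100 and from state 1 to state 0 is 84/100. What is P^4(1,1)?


Computing P^4 by matrix multiplication.
P = [[0.3300, 0.6700], [0.8400, 0.1600]]
After raising P to the power 4:
P^4(1,1) = 0.4813

0.4813


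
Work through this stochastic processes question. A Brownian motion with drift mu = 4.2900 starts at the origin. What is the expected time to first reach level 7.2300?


Expected first passage time = a/mu
= 7.2300/4.2900
= 1.6853

1.6853


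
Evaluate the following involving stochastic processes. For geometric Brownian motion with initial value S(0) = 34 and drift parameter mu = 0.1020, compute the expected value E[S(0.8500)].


E[S(t)] = S(0) * exp(mu * t)
= 34 * exp(0.1020 * 0.8500)
= 34 * 1.0906
= 37.0794

37.0794


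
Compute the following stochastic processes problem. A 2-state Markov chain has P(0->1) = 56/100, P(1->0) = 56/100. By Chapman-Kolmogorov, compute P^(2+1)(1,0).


P^3 = P^2 * P^1
Computing via matrix multiplication of the transition matrix.
Entry (1,0) of P^3 = 0.5009

0.5009


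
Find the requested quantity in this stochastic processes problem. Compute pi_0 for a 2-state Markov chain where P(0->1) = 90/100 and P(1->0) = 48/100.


Stationary distribution: pi_0 = p10/(p01+p10), pi_1 = p01/(p01+p10)
p01 = 0.9000, p10 = 0.4800
pi_0 = 0.3478

0.3478


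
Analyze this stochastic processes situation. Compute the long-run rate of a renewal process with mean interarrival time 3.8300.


Long-run renewal rate = 1/E(X)
= 1/3.8300
= 0.2611

0.2611


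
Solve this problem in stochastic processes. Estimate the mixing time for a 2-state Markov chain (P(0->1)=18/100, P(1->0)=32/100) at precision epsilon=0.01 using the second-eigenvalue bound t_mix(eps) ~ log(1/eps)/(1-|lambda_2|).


lambda_2 = |1 - p01 - p10| = |1 - 0.1800 - 0.3200| = 0.5000
t_mix ~ log(1/eps)/(1 - |lambda_2|)
= log(100)/(1 - 0.5000) = 4.6052/0.5000
= 9.2103

9.2103


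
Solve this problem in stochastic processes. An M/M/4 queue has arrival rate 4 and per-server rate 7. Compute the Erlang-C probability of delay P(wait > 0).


a = lambda/mu = 0.5714
rho = a/c = 0.1429
Erlang-C formula applied:
C(c,a) = 0.0029

0.0029


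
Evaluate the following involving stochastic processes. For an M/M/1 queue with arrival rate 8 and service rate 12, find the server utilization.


rho = lambda/mu
= 8/12
= 0.6667

0.6667


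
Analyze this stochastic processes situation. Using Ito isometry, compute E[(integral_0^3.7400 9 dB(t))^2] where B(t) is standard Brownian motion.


By Ito isometry: E[(int f dB)^2] = int f^2 dt
= 9^2 * 3.7400
= 81 * 3.7400 = 302.9400

302.9400


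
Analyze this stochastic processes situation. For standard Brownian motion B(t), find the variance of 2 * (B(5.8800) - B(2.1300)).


Var(alpha*(B(t)-B(s))) = alpha^2 * (t-s)
= 2^2 * (5.8800 - 2.1300)
= 4 * 3.7500
= 15.0000

15.0000


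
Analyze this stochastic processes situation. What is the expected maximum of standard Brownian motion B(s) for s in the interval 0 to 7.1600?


E(max B(s)) = sqrt(2t/pi)
= sqrt(2*7.1600/pi)
= sqrt(4.5582)
= 2.1350

2.1350


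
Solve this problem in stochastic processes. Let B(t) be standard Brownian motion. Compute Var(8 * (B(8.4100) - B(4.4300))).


Var(alpha*(B(t)-B(s))) = alpha^2 * (t-s)
= 8^2 * (8.4100 - 4.4300)
= 64 * 3.9800
= 254.7200

254.7200


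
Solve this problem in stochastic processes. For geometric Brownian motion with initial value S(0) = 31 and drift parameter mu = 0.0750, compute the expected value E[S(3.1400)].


E[S(t)] = S(0) * exp(mu * t)
= 31 * exp(0.0750 * 3.1400)
= 31 * 1.2655
= 39.2318

39.2318


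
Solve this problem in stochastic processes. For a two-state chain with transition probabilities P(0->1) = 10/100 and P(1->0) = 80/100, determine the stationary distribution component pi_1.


Stationary distribution: pi_0 = p10/(p01+p10), pi_1 = p01/(p01+p10)
p01 = 0.1000, p10 = 0.8000
pi_1 = 0.1111

0.1111


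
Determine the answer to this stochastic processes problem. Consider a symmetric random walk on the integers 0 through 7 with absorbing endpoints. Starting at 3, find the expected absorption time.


For symmetric RW on 0,...,N with absorbing barriers, E(i) = i*(N-i)
E(3) = 3 * 4 = 12

12


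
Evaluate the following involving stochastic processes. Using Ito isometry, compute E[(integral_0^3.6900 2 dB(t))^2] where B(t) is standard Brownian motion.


By Ito isometry: E[(int f dB)^2] = int f^2 dt
= 2^2 * 3.6900
= 4 * 3.6900 = 14.7600

14.7600


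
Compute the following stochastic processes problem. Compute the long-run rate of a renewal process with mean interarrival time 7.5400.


Long-run renewal rate = 1/E(X)
= 1/7.5400
= 0.1326

0.1326


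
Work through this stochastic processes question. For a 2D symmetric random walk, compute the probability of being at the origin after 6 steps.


P = C(6,3)^2 / 4^6
= 20^2 / 4096
= 400 / 4096
= 0.0977

0.0977


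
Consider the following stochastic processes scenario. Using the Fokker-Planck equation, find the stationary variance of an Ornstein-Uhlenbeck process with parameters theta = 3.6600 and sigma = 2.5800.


Stationary variance = sigma^2 / (2*theta)
= 2.5800^2 / (2*3.6600)
= 6.6564 / 7.3200
= 0.9093

0.9093


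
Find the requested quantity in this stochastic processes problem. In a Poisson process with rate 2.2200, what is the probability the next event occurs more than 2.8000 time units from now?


P(X > t) = exp(-lambda * t)
= exp(-2.2200 * 2.8000)
= exp(-6.2160) = 0.0020

0.0020


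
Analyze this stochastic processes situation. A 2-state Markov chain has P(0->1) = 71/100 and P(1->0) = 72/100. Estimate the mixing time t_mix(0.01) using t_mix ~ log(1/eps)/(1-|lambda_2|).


lambda_2 = |1 - p01 - p10| = |1 - 0.7100 - 0.7200| = 0.4300
t_mix ~ log(1/eps)/(1 - |lambda_2|)
= log(100)/(1 - 0.4300) = 4.6052/0.5700
= 8.0792

8.0792


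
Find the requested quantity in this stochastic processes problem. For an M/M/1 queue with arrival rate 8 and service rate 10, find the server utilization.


rho = lambda/mu
= 8/10
= 0.8000

0.8000


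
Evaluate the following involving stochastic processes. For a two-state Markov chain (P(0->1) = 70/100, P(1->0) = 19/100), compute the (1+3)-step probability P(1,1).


P^4 = P^1 * P^3
Computing via matrix multiplication of the transition matrix.
Entry (1,1) of P^4 = 0.7865

0.7865


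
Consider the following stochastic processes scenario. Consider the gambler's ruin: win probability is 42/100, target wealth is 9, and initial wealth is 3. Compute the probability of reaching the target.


Gambler's ruin formula:
r = q/p = 0.5800/0.4200 = 1.3810
P(win) = (1 - r^i)/(1 - r^N)
= (1 - 1.3810^3)/(1 - 1.3810^9)
= 0.0946

0.0946


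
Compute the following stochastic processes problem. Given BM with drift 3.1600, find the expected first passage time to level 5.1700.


Expected first passage time = a/mu
= 5.1700/3.1600
= 1.6361

1.6361


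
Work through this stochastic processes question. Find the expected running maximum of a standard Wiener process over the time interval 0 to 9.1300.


E(max B(s)) = sqrt(2t/pi)
= sqrt(2*9.1300/pi)
= sqrt(5.8123)
= 2.4109

2.4109


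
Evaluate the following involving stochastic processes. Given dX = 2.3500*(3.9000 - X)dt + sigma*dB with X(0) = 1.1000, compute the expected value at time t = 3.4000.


E[X(t)] = mu + (X(0) - mu)*exp(-theta*t)
= 3.9000 + (1.1000 - 3.9000)*exp(-2.3500*3.4000)
= 3.9000 + -2.8000 * 3.3883e-04
= 3.8991

3.8991


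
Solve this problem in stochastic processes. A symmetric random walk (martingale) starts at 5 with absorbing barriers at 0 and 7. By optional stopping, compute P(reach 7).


By optional stopping theorem: E(M at tau) = M(0) = 5
P(hit 7)*7 + P(hit 0)*0 = 5
P(hit 7) = (5 - 0)/(7 - 0) = 5/7 = 0.7143

0.7143


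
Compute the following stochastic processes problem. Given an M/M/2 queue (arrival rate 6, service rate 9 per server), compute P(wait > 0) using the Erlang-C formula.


a = lambda/mu = 0.6667
rho = a/c = 0.3333
Erlang-C formula applied:
C(c,a) = 0.1667

0.1667


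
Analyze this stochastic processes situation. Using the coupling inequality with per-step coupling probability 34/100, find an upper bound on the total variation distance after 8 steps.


TV distance bound <= (1-delta)^n
= (1 - 0.3400)^8
= 0.6600^8
= 0.0360

0.0360


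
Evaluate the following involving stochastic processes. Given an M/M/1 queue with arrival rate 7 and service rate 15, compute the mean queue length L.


rho = 7/15 = 0.4667
L = rho/(1-rho)
= 0.4667/0.5333
= 0.8750

0.8750


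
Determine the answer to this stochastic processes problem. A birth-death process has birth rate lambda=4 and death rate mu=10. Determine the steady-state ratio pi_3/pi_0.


For birth-death process, pi_n/pi_0 = (lambda/mu)^n
= (4/10)^3
= 0.0640

0.0640


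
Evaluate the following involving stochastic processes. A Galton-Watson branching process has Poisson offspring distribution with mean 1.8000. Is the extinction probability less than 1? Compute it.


Since mu = 1.8000 > 1, extinction prob q < 1.
Solve s = exp(mu*(s-1)) iteratively.
q = 0.2676

0.2676


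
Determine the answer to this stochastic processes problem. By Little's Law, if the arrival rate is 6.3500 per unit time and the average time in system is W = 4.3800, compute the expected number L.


Little's Law: L = lambda * W
= 6.3500 * 4.3800
= 27.8130

27.8130


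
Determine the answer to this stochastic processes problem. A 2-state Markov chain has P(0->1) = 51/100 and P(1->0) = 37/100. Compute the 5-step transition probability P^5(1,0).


Computing P^5 by matrix multiplication.
P = [[0.4900, 0.5100], [0.3700, 0.6300]]
After raising P to the power 5:
P^5(1,0) = 0.4204

0.4204


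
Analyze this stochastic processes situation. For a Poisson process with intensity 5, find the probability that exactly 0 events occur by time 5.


P(N(t)=k) = (lambda*t)^k * exp(-lambda*t) / k!
lambda*t = 25
= 25^0 * exp(-25) / 0!
= 1 * 1.3888e-11 / 1
= 1.3888e-11

1.3888e-11


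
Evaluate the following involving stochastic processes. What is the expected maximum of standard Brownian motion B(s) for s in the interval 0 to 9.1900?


E(max B(s)) = sqrt(2t/pi)
= sqrt(2*9.1900/pi)
= sqrt(5.8505)
= 2.4188

2.4188


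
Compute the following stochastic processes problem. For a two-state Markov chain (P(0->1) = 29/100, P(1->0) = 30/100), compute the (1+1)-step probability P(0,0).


P^2 = P^1 * P^1
Computing via matrix multiplication of the transition matrix.
Entry (0,0) of P^2 = 0.5911

0.5911


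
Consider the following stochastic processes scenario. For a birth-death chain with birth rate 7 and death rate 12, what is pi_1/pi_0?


For birth-death process, pi_n/pi_0 = (lambda/mu)^n
= (7/12)^1
= 0.5833

0.5833


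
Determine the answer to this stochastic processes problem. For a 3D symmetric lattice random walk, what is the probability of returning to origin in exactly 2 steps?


P(return in 2 steps) = P(reverse first step) = 1/(2d)
= 1/6
= 0.1667

0.1667


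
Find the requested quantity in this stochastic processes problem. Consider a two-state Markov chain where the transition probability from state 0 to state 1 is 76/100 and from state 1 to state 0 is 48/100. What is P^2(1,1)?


Computing P^2 by matrix multiplication.
P = [[0.2400, 0.7600], [0.4800, 0.5200]]
After raising P to the power 2:
P^2(1,1) = 0.6352

0.6352


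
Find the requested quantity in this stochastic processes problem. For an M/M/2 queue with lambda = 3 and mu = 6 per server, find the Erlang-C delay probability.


a = lambda/mu = 0.5000
rho = a/c = 0.2500
Erlang-C formula applied:
C(c,a) = 0.1000

0.1000


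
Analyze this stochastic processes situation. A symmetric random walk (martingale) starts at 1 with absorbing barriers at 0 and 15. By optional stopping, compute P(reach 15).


By optional stopping theorem: E(M at tau) = M(0) = 1
P(hit 15)*15 + P(hit 0)*0 = 1
P(hit 15) = (1 - 0)/(15 - 0) = 1/15 = 0.0667

0.0667


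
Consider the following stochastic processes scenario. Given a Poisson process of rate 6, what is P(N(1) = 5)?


P(N(t)=k) = (lambda*t)^k * exp(-lambda*t) / k!
lambda*t = 6
= 6^5 * exp(-6) / 5!
= 7776 * 0.0025 / 120
= 0.1606

0.1606


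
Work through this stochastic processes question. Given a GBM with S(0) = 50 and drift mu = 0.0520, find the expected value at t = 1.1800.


E[S(t)] = S(0) * exp(mu * t)
= 50 * exp(0.0520 * 1.1800)
= 50 * 1.0633
= 53.1641

53.1641


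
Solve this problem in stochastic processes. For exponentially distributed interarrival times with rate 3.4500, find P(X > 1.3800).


P(X > t) = exp(-lambda * t)
= exp(-3.4500 * 1.3800)
= exp(-4.7610) = 0.0086

0.0086


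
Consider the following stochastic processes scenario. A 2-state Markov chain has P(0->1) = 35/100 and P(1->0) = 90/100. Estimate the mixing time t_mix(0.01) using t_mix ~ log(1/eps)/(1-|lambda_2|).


lambda_2 = |1 - p01 - p10| = |1 - 0.3500 - 0.9000| = 0.2500
t_mix ~ log(1/eps)/(1 - |lambda_2|)
= log(100)/(1 - 0.2500) = 4.6052/0.7500
= 6.1402

6.1402


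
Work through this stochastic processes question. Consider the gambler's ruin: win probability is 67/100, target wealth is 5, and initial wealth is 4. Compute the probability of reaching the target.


Gambler's ruin formula:
r = q/p = 0.3300/0.6700 = 0.4925
P(win) = (1 - r^i)/(1 - r^N)
= (1 - 0.4925^4)/(1 - 0.4925^5)
= 0.9692

0.9692


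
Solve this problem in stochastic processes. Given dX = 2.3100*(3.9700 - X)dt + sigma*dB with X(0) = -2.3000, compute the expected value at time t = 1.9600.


E[X(t)] = mu + (X(0) - mu)*exp(-theta*t)
= 3.9700 + (-2.3000 - 3.9700)*exp(-2.3100*1.9600)
= 3.9700 + -6.2700 * 0.0108
= 3.9022

3.9022


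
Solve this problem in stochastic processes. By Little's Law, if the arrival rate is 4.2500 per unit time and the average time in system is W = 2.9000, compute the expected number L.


Little's Law: L = lambda * W
= 4.2500 * 2.9000
= 12.3250

12.3250


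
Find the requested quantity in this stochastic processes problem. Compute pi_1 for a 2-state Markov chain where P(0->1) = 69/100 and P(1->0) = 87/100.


Stationary distribution: pi_0 = p10/(p01+p10), pi_1 = p01/(p01+p10)
p01 = 0.6900, p10 = 0.8700
pi_1 = 0.4423

0.4423


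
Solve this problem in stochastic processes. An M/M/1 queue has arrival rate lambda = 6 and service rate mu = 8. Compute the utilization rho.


rho = lambda/mu
= 6/8
= 0.7500

0.7500


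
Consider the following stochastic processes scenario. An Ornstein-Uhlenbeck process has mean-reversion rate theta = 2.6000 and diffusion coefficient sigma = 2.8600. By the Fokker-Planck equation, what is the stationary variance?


Stationary variance = sigma^2 / (2*theta)
= 2.8600^2 / (2*2.6000)
= 8.1796 / 5.2000
= 1.5730

1.5730


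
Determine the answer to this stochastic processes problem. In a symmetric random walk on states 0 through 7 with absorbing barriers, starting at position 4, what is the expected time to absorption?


For symmetric RW on 0,...,N with absorbing barriers, E(i) = i*(N-i)
E(4) = 4 * 3 = 12

12


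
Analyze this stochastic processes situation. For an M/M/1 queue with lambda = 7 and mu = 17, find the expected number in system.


rho = 7/17 = 0.4118
L = rho/(1-rho)
= 0.4118/0.5882
= 0.7000

0.7000


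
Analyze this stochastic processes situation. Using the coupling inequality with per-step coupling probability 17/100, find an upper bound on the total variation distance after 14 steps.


TV distance bound <= (1-delta)^n
= (1 - 0.1700)^14
= 0.8300^14
= 0.0736

0.0736


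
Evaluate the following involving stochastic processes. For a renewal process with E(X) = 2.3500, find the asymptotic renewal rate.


Long-run renewal rate = 1/E(X)
= 1/2.3500
= 0.4255

0.4255


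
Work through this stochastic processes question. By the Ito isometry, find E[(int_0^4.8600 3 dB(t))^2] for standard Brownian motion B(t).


By Ito isometry: E[(int f dB)^2] = int f^2 dt
= 3^2 * 4.8600
= 9 * 4.8600 = 43.7400

43.7400


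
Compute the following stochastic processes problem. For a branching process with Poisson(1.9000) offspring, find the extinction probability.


Since mu = 1.9000 > 1, extinction prob q < 1.
Solve s = exp(mu*(s-1)) iteratively.
q = 0.2328

0.2328


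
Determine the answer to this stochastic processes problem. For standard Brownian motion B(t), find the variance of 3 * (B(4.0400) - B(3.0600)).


Var(alpha*(B(t)-B(s))) = alpha^2 * (t-s)
= 3^2 * (4.0400 - 3.0600)
= 9 * 0.9800
= 8.8200

8.8200


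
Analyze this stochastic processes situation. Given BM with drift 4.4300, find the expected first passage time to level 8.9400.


Expected first passage time = a/mu
= 8.9400/4.4300
= 2.0181

2.0181


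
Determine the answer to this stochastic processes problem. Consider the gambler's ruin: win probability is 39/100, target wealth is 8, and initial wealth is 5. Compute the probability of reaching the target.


Gambler's ruin formula:
r = q/p = 0.6100/0.3900 = 1.5641
P(win) = (1 - r^i)/(1 - r^N)
= (1 - 1.5641^5)/(1 - 1.5641^8)
= 0.2401

0.2401


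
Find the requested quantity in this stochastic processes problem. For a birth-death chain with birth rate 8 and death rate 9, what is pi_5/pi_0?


For birth-death process, pi_n/pi_0 = (lambda/mu)^n
= (8/9)^5
= 0.5549

0.5549


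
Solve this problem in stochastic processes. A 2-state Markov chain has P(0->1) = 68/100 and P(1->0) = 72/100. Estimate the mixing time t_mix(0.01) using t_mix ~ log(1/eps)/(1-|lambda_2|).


lambda_2 = |1 - p01 - p10| = |1 - 0.6800 - 0.7200| = 0.4000
t_mix ~ log(1/eps)/(1 - |lambda_2|)
= log(100)/(1 - 0.4000) = 4.6052/0.6000
= 7.6753

7.6753


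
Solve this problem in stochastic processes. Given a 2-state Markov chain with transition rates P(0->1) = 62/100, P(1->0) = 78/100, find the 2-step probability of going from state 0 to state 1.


Computing P^2 by matrix multiplication.
P = [[0.3800, 0.6200], [0.7800, 0.2200]]
After raising P to the power 2:
P^2(0,1) = 0.3720

0.3720


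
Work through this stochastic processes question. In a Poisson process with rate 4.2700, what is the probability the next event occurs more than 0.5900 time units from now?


P(X > t) = exp(-lambda * t)
= exp(-4.2700 * 0.5900)
= exp(-2.5193) = 0.0805

0.0805


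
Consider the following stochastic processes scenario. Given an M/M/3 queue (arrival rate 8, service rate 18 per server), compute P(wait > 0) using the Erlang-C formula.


a = lambda/mu = 0.4444
rho = a/c = 0.1481
Erlang-C formula applied:
C(c,a) = 0.0110

0.0110


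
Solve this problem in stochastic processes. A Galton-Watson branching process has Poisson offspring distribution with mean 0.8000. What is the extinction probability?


Since mu = 0.8000 <= 1, extinction probability = 1.

1.0000


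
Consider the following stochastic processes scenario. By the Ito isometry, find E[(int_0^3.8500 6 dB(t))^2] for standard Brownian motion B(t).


By Ito isometry: E[(int f dB)^2] = int f^2 dt
= 6^2 * 3.8500
= 36 * 3.8500 = 138.6000

138.6000


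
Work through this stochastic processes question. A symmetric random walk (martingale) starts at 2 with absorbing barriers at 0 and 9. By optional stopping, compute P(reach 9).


By optional stopping theorem: E(M at tau) = M(0) = 2
P(hit 9)*9 + P(hit 0)*0 = 2
P(hit 9) = (2 - 0)/(9 - 0) = 2/9 = 0.2222

0.2222


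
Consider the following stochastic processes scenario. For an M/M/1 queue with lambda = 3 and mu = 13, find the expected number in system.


rho = 3/13 = 0.2308
L = rho/(1-rho)
= 0.2308/0.7692
= 0.3000

0.3000


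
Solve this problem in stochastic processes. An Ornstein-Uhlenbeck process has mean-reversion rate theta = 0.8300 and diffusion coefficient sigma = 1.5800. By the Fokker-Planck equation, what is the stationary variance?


Stationary variance = sigma^2 / (2*theta)
= 1.5800^2 / (2*0.8300)
= 2.4964 / 1.6600
= 1.5039

1.5039


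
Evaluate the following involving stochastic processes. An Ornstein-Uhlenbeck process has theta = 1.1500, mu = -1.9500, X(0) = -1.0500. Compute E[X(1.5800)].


E[X(t)] = mu + (X(0) - mu)*exp(-theta*t)
= -1.9500 + (-1.0500 - -1.9500)*exp(-1.1500*1.5800)
= -1.9500 + 0.9000 * 0.1625
= -1.8037

-1.8037


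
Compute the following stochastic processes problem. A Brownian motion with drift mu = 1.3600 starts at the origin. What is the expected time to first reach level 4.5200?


Expected first passage time = a/mu
= 4.5200/1.3600
= 3.3235

3.3235


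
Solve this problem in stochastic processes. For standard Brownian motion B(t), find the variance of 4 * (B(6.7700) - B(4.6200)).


Var(alpha*(B(t)-B(s))) = alpha^2 * (t-s)
= 4^2 * (6.7700 - 4.6200)
= 16 * 2.1500
= 34.4000

34.4000


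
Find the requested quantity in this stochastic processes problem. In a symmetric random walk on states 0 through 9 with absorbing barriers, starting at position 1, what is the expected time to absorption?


For symmetric RW on 0,...,N with absorbing barriers, E(i) = i*(N-i)
E(1) = 1 * 8 = 8

8


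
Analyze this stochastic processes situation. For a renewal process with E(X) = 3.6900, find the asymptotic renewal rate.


Long-run renewal rate = 1/E(X)
= 1/3.6900
= 0.2710

0.2710


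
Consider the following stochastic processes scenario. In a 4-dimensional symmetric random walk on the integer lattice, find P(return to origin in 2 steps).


P(return in 2 steps) = P(reverse first step) = 1/(2d)
= 1/8
= 0.1250

0.1250


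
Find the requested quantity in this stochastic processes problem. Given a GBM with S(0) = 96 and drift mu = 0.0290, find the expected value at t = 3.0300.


E[S(t)] = S(0) * exp(mu * t)
= 96 * exp(0.0290 * 3.0300)
= 96 * 1.0918
= 104.8172

104.8172


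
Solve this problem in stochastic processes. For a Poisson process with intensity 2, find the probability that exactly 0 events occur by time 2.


P(N(t)=k) = (lambda*t)^k * exp(-lambda*t) / k!
lambda*t = 4
= 4^0 * exp(-4) / 0!
= 1 * 0.0183 / 1
= 0.0183

0.0183


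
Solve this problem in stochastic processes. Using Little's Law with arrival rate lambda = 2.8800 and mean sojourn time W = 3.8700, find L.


Little's Law: L = lambda * W
= 2.8800 * 3.8700
= 11.1456

11.1456


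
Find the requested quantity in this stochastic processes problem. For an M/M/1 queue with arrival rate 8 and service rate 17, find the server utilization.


rho = lambda/mu
= 8/17
= 0.4706

0.4706


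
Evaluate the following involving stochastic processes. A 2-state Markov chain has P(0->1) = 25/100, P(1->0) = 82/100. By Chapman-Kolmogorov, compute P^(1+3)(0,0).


P^4 = P^1 * P^3
Computing via matrix multiplication of the transition matrix.
Entry (0,0) of P^4 = 0.7664

0.7664


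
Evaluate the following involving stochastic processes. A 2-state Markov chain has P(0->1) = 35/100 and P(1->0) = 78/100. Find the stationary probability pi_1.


Stationary distribution: pi_0 = p10/(p01+p10), pi_1 = p01/(p01+p10)
p01 = 0.3500, p10 = 0.7800
pi_1 = 0.3097

0.3097


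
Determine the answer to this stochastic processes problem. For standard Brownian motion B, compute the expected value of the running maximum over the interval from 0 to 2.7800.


E(max B(s)) = sqrt(2t/pi)
= sqrt(2*2.7800/pi)
= sqrt(1.7698)
= 1.3303

1.3303


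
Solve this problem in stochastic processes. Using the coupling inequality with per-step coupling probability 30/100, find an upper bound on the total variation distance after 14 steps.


TV distance bound <= (1-delta)^n
= (1 - 0.3000)^14
= 0.7000^14
= 0.0068

0.0068


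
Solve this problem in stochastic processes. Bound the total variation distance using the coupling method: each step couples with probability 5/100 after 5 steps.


TV distance bound <= (1-delta)^n
= (1 - 0.0500)^5
= 0.9500^5
= 0.7738

0.7738


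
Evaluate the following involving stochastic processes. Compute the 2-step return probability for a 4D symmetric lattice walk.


P(return in 2 steps) = P(reverse first step) = 1/(2d)
= 1/8
= 0.1250

0.1250


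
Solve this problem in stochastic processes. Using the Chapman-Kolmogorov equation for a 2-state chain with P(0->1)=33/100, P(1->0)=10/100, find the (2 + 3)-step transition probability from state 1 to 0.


P^5 = P^2 * P^3
Computing via matrix multiplication of the transition matrix.
Entry (1,0) of P^5 = 0.2186

0.2186


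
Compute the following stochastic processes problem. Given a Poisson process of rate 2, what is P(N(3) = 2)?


P(N(t)=k) = (lambda*t)^k * exp(-lambda*t) / k!
lambda*t = 6
= 6^2 * exp(-6) / 2!
= 36 * 0.0025 / 2
= 0.0446

0.0446


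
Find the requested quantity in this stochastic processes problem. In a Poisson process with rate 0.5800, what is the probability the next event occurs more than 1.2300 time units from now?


P(X > t) = exp(-lambda * t)
= exp(-0.5800 * 1.2300)
= exp(-0.7134) = 0.4900

0.4900


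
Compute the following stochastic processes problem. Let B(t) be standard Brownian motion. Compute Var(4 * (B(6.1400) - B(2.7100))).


Var(alpha*(B(t)-B(s))) = alpha^2 * (t-s)
= 4^2 * (6.1400 - 2.7100)
= 16 * 3.4300
= 54.8800

54.8800


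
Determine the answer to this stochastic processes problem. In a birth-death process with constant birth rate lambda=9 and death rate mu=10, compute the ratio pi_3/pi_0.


For birth-death process, pi_n/pi_0 = (lambda/mu)^n
= (9/10)^3
= 0.7290

0.7290


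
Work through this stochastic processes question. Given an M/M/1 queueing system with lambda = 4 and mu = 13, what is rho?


rho = lambda/mu
= 4/13
= 0.3077

0.3077


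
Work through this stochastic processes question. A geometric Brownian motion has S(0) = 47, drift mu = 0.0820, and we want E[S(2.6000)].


E[S(t)] = S(0) * exp(mu * t)
= 47 * exp(0.0820 * 2.6000)
= 47 * 1.2376
= 58.1687

58.1687


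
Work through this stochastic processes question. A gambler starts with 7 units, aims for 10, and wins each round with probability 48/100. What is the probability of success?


Gambler's ruin formula:
r = q/p = 0.5200/0.4800 = 1.0833
P(win) = (1 - r^i)/(1 - r^N)
= (1 - 1.0833^7)/(1 - 1.0833^10)
= 0.6125

0.6125
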